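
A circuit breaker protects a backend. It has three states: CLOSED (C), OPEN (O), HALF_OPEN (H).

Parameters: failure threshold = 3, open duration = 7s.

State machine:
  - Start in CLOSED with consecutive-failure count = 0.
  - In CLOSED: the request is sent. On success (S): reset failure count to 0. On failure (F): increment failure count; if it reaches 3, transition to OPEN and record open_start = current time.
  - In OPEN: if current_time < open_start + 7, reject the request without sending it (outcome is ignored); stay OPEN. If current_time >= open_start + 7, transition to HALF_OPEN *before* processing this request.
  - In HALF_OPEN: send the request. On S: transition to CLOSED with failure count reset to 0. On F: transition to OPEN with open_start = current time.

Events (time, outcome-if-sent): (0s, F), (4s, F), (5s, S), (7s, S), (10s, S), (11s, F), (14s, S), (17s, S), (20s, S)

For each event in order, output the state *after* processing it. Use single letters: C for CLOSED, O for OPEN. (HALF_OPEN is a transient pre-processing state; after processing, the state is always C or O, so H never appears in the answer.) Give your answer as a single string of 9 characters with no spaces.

State after each event:
  event#1 t=0s outcome=F: state=CLOSED
  event#2 t=4s outcome=F: state=CLOSED
  event#3 t=5s outcome=S: state=CLOSED
  event#4 t=7s outcome=S: state=CLOSED
  event#5 t=10s outcome=S: state=CLOSED
  event#6 t=11s outcome=F: state=CLOSED
  event#7 t=14s outcome=S: state=CLOSED
  event#8 t=17s outcome=S: state=CLOSED
  event#9 t=20s outcome=S: state=CLOSED

Answer: CCCCCCCCC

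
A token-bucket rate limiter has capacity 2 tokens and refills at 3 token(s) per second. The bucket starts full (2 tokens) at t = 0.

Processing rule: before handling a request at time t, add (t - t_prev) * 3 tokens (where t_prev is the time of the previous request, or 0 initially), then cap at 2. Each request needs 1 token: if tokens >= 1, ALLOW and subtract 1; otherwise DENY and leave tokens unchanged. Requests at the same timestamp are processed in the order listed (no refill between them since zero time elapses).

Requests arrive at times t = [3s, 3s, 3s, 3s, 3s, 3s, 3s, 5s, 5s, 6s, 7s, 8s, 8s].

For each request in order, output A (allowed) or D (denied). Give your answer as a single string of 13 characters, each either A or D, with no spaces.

Answer: AADDDDDAAAAAA

Derivation:
Simulating step by step:
  req#1 t=3s: ALLOW
  req#2 t=3s: ALLOW
  req#3 t=3s: DENY
  req#4 t=3s: DENY
  req#5 t=3s: DENY
  req#6 t=3s: DENY
  req#7 t=3s: DENY
  req#8 t=5s: ALLOW
  req#9 t=5s: ALLOW
  req#10 t=6s: ALLOW
  req#11 t=7s: ALLOW
  req#12 t=8s: ALLOW
  req#13 t=8s: ALLOW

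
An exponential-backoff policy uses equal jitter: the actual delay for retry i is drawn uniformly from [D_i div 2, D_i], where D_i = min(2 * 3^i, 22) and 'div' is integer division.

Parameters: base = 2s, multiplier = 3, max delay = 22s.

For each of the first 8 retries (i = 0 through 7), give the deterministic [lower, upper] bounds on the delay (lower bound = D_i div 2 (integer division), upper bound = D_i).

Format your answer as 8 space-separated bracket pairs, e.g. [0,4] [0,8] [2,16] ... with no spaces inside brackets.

Answer: [1,2] [3,6] [9,18] [11,22] [11,22] [11,22] [11,22] [11,22]

Derivation:
Computing bounds per retry:
  i=0: D_i=min(2*3^0,22)=2, bounds=[1,2]
  i=1: D_i=min(2*3^1,22)=6, bounds=[3,6]
  i=2: D_i=min(2*3^2,22)=18, bounds=[9,18]
  i=3: D_i=min(2*3^3,22)=22, bounds=[11,22]
  i=4: D_i=min(2*3^4,22)=22, bounds=[11,22]
  i=5: D_i=min(2*3^5,22)=22, bounds=[11,22]
  i=6: D_i=min(2*3^6,22)=22, bounds=[11,22]
  i=7: D_i=min(2*3^7,22)=22, bounds=[11,22]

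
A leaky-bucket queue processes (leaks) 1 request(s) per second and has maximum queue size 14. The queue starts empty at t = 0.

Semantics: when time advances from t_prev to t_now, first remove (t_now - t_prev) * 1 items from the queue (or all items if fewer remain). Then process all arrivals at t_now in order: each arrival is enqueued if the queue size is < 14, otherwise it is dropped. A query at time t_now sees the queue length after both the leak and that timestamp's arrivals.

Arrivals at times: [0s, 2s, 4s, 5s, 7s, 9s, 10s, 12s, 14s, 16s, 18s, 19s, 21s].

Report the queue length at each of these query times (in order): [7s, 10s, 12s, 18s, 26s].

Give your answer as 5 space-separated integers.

Queue lengths at query times:
  query t=7s: backlog = 1
  query t=10s: backlog = 1
  query t=12s: backlog = 1
  query t=18s: backlog = 1
  query t=26s: backlog = 0

Answer: 1 1 1 1 0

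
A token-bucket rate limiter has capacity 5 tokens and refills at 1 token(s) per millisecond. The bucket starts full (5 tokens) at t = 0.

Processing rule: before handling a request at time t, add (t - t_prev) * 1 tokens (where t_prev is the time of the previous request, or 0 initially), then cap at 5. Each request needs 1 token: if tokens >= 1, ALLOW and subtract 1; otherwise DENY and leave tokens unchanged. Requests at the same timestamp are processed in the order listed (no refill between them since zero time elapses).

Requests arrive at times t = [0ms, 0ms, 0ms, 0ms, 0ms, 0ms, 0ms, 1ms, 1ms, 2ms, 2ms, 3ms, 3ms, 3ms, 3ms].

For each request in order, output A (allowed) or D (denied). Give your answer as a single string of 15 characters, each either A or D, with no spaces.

Answer: AAAAADDADADADDD

Derivation:
Simulating step by step:
  req#1 t=0ms: ALLOW
  req#2 t=0ms: ALLOW
  req#3 t=0ms: ALLOW
  req#4 t=0ms: ALLOW
  req#5 t=0ms: ALLOW
  req#6 t=0ms: DENY
  req#7 t=0ms: DENY
  req#8 t=1ms: ALLOW
  req#9 t=1ms: DENY
  req#10 t=2ms: ALLOW
  req#11 t=2ms: DENY
  req#12 t=3ms: ALLOW
  req#13 t=3ms: DENY
  req#14 t=3ms: DENY
  req#15 t=3ms: DENY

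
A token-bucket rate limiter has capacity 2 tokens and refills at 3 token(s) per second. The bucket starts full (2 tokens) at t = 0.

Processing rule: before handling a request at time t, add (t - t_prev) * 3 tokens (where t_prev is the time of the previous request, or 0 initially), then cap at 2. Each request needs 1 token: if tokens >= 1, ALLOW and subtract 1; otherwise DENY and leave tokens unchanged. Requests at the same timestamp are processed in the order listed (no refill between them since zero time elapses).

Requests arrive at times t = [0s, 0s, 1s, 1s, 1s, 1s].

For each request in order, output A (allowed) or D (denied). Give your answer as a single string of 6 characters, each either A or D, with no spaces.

Answer: AAAADD

Derivation:
Simulating step by step:
  req#1 t=0s: ALLOW
  req#2 t=0s: ALLOW
  req#3 t=1s: ALLOW
  req#4 t=1s: ALLOW
  req#5 t=1s: DENY
  req#6 t=1s: DENY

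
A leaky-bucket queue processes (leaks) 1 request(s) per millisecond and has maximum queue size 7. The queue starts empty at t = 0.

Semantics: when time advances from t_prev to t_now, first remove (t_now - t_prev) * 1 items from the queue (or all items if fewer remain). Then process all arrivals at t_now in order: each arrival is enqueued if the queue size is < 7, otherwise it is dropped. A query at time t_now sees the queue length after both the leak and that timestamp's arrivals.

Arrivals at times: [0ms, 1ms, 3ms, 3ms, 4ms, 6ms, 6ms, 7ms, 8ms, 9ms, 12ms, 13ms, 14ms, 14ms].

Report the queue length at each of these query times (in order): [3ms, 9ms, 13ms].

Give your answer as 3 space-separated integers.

Queue lengths at query times:
  query t=3ms: backlog = 2
  query t=9ms: backlog = 2
  query t=13ms: backlog = 1

Answer: 2 2 1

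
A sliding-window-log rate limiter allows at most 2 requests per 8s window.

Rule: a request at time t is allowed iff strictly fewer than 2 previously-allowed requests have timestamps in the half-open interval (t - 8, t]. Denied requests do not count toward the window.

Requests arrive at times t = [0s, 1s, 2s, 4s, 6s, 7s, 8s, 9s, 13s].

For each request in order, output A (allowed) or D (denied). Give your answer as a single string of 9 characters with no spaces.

Answer: AADDDDAAD

Derivation:
Tracking allowed requests in the window:
  req#1 t=0s: ALLOW
  req#2 t=1s: ALLOW
  req#3 t=2s: DENY
  req#4 t=4s: DENY
  req#5 t=6s: DENY
  req#6 t=7s: DENY
  req#7 t=8s: ALLOW
  req#8 t=9s: ALLOW
  req#9 t=13s: DENY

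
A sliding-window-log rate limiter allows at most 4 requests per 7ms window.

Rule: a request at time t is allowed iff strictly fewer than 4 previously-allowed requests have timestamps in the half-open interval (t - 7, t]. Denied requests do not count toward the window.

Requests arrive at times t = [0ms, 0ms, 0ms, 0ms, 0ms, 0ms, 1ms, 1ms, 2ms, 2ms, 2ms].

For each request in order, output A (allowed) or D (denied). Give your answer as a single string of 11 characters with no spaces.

Answer: AAAADDDDDDD

Derivation:
Tracking allowed requests in the window:
  req#1 t=0ms: ALLOW
  req#2 t=0ms: ALLOW
  req#3 t=0ms: ALLOW
  req#4 t=0ms: ALLOW
  req#5 t=0ms: DENY
  req#6 t=0ms: DENY
  req#7 t=1ms: DENY
  req#8 t=1ms: DENY
  req#9 t=2ms: DENY
  req#10 t=2ms: DENY
  req#11 t=2ms: DENY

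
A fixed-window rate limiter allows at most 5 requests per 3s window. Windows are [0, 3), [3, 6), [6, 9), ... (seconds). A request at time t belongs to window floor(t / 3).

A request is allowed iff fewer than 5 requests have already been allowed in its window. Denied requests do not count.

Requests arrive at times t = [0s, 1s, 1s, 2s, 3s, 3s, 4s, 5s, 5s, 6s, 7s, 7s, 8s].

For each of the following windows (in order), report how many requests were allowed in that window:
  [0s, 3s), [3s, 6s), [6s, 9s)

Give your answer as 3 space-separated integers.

Answer: 4 5 4

Derivation:
Processing requests:
  req#1 t=0s (window 0): ALLOW
  req#2 t=1s (window 0): ALLOW
  req#3 t=1s (window 0): ALLOW
  req#4 t=2s (window 0): ALLOW
  req#5 t=3s (window 1): ALLOW
  req#6 t=3s (window 1): ALLOW
  req#7 t=4s (window 1): ALLOW
  req#8 t=5s (window 1): ALLOW
  req#9 t=5s (window 1): ALLOW
  req#10 t=6s (window 2): ALLOW
  req#11 t=7s (window 2): ALLOW
  req#12 t=7s (window 2): ALLOW
  req#13 t=8s (window 2): ALLOW

Allowed counts by window: 4 5 4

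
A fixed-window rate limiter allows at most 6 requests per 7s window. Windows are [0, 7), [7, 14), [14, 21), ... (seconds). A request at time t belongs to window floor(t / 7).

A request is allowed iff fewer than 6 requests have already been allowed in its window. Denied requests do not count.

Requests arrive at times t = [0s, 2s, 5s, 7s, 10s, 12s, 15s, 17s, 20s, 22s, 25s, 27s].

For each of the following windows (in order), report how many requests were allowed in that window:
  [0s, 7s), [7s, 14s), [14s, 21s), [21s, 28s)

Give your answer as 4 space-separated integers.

Processing requests:
  req#1 t=0s (window 0): ALLOW
  req#2 t=2s (window 0): ALLOW
  req#3 t=5s (window 0): ALLOW
  req#4 t=7s (window 1): ALLOW
  req#5 t=10s (window 1): ALLOW
  req#6 t=12s (window 1): ALLOW
  req#7 t=15s (window 2): ALLOW
  req#8 t=17s (window 2): ALLOW
  req#9 t=20s (window 2): ALLOW
  req#10 t=22s (window 3): ALLOW
  req#11 t=25s (window 3): ALLOW
  req#12 t=27s (window 3): ALLOW

Allowed counts by window: 3 3 3 3

Answer: 3 3 3 3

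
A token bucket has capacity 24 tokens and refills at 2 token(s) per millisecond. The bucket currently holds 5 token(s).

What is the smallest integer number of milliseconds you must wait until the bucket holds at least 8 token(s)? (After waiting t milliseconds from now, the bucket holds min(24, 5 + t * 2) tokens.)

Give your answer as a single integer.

Need 5 + t * 2 >= 8, so t >= 3/2.
Smallest integer t = ceil(3/2) = 2.

Answer: 2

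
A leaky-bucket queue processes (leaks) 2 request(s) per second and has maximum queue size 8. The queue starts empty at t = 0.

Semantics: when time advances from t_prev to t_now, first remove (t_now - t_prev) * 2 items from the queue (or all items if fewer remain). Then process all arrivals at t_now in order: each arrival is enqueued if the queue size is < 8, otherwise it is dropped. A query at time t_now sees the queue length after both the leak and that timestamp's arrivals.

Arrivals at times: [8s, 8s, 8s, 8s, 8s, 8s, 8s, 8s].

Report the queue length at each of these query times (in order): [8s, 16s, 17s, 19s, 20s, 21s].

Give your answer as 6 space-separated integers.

Queue lengths at query times:
  query t=8s: backlog = 8
  query t=16s: backlog = 0
  query t=17s: backlog = 0
  query t=19s: backlog = 0
  query t=20s: backlog = 0
  query t=21s: backlog = 0

Answer: 8 0 0 0 0 0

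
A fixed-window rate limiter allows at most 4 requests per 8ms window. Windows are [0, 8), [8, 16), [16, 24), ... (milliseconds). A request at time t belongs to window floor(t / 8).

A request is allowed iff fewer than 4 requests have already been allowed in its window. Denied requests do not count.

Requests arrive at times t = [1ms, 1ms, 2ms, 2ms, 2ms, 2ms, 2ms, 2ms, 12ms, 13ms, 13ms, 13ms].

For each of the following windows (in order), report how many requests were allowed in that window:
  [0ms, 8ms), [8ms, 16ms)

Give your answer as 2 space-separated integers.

Processing requests:
  req#1 t=1ms (window 0): ALLOW
  req#2 t=1ms (window 0): ALLOW
  req#3 t=2ms (window 0): ALLOW
  req#4 t=2ms (window 0): ALLOW
  req#5 t=2ms (window 0): DENY
  req#6 t=2ms (window 0): DENY
  req#7 t=2ms (window 0): DENY
  req#8 t=2ms (window 0): DENY
  req#9 t=12ms (window 1): ALLOW
  req#10 t=13ms (window 1): ALLOW
  req#11 t=13ms (window 1): ALLOW
  req#12 t=13ms (window 1): ALLOW

Allowed counts by window: 4 4

Answer: 4 4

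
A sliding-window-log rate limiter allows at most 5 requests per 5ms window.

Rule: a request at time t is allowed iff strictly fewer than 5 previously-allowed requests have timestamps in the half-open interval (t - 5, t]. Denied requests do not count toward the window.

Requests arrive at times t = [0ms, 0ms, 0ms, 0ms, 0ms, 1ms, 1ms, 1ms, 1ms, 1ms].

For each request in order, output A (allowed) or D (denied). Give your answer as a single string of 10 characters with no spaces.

Tracking allowed requests in the window:
  req#1 t=0ms: ALLOW
  req#2 t=0ms: ALLOW
  req#3 t=0ms: ALLOW
  req#4 t=0ms: ALLOW
  req#5 t=0ms: ALLOW
  req#6 t=1ms: DENY
  req#7 t=1ms: DENY
  req#8 t=1ms: DENY
  req#9 t=1ms: DENY
  req#10 t=1ms: DENY

Answer: AAAAADDDDD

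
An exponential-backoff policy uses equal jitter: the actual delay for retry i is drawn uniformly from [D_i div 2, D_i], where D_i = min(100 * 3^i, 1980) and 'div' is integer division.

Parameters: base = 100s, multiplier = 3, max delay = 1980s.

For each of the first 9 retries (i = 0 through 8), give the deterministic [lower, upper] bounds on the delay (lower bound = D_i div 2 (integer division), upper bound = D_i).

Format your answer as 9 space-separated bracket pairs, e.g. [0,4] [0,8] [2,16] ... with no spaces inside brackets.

Answer: [50,100] [150,300] [450,900] [990,1980] [990,1980] [990,1980] [990,1980] [990,1980] [990,1980]

Derivation:
Computing bounds per retry:
  i=0: D_i=min(100*3^0,1980)=100, bounds=[50,100]
  i=1: D_i=min(100*3^1,1980)=300, bounds=[150,300]
  i=2: D_i=min(100*3^2,1980)=900, bounds=[450,900]
  i=3: D_i=min(100*3^3,1980)=1980, bounds=[990,1980]
  i=4: D_i=min(100*3^4,1980)=1980, bounds=[990,1980]
  i=5: D_i=min(100*3^5,1980)=1980, bounds=[990,1980]
  i=6: D_i=min(100*3^6,1980)=1980, bounds=[990,1980]
  i=7: D_i=min(100*3^7,1980)=1980, bounds=[990,1980]
  i=8: D_i=min(100*3^8,1980)=1980, bounds=[990,1980]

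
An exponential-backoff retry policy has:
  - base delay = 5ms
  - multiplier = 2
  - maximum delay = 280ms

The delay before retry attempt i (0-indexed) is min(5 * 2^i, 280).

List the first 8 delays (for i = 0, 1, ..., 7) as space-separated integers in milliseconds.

Computing each delay:
  i=0: min(5*2^0, 280) = 5
  i=1: min(5*2^1, 280) = 10
  i=2: min(5*2^2, 280) = 20
  i=3: min(5*2^3, 280) = 40
  i=4: min(5*2^4, 280) = 80
  i=5: min(5*2^5, 280) = 160
  i=6: min(5*2^6, 280) = 280
  i=7: min(5*2^7, 280) = 280

Answer: 5 10 20 40 80 160 280 280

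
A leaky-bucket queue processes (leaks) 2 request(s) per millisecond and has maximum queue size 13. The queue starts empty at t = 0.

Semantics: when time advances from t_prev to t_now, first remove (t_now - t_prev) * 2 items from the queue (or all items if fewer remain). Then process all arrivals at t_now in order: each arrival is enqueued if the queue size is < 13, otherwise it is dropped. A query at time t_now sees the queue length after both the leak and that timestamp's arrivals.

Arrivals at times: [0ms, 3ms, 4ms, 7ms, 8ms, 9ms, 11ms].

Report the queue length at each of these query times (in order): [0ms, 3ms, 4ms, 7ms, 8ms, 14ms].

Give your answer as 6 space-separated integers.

Answer: 1 1 1 1 1 0

Derivation:
Queue lengths at query times:
  query t=0ms: backlog = 1
  query t=3ms: backlog = 1
  query t=4ms: backlog = 1
  query t=7ms: backlog = 1
  query t=8ms: backlog = 1
  query t=14ms: backlog = 0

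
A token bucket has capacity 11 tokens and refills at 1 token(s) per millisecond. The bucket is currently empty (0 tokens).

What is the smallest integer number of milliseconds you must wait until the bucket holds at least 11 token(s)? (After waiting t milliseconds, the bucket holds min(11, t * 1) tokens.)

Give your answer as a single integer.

Need t * 1 >= 11, so t >= 11/1.
Smallest integer t = ceil(11/1) = 11.

Answer: 11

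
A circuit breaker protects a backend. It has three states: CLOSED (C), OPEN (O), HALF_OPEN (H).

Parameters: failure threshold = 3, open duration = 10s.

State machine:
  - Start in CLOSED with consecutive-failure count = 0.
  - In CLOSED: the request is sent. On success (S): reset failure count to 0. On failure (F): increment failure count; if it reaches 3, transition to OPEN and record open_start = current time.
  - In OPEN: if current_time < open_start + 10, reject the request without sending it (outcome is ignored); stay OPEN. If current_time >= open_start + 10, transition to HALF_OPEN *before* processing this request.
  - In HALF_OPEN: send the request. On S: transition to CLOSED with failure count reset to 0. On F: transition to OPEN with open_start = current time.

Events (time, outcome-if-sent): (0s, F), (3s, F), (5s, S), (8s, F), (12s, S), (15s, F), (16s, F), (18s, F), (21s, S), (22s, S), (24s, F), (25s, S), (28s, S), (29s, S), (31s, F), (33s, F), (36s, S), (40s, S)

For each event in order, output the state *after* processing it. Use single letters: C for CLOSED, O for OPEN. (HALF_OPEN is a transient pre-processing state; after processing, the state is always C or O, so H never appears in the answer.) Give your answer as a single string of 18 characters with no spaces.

State after each event:
  event#1 t=0s outcome=F: state=CLOSED
  event#2 t=3s outcome=F: state=CLOSED
  event#3 t=5s outcome=S: state=CLOSED
  event#4 t=8s outcome=F: state=CLOSED
  event#5 t=12s outcome=S: state=CLOSED
  event#6 t=15s outcome=F: state=CLOSED
  event#7 t=16s outcome=F: state=CLOSED
  event#8 t=18s outcome=F: state=OPEN
  event#9 t=21s outcome=S: state=OPEN
  event#10 t=22s outcome=S: state=OPEN
  event#11 t=24s outcome=F: state=OPEN
  event#12 t=25s outcome=S: state=OPEN
  event#13 t=28s outcome=S: state=CLOSED
  event#14 t=29s outcome=S: state=CLOSED
  event#15 t=31s outcome=F: state=CLOSED
  event#16 t=33s outcome=F: state=CLOSED
  event#17 t=36s outcome=S: state=CLOSED
  event#18 t=40s outcome=S: state=CLOSED

Answer: CCCCCCCOOOOOCCCCCC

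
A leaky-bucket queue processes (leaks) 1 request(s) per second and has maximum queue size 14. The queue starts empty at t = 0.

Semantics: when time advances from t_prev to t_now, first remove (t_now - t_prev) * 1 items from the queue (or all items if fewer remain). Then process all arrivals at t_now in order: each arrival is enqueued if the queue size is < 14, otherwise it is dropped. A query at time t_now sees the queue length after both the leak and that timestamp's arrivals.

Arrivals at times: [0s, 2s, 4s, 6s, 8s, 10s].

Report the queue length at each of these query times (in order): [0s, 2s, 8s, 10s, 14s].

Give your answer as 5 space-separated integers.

Queue lengths at query times:
  query t=0s: backlog = 1
  query t=2s: backlog = 1
  query t=8s: backlog = 1
  query t=10s: backlog = 1
  query t=14s: backlog = 0

Answer: 1 1 1 1 0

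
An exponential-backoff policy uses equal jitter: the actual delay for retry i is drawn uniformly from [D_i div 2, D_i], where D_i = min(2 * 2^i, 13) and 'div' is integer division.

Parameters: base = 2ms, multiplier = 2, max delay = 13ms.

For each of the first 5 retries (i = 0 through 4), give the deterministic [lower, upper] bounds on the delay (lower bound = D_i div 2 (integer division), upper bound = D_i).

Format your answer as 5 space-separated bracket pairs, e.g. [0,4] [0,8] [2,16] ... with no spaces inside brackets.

Answer: [1,2] [2,4] [4,8] [6,13] [6,13]

Derivation:
Computing bounds per retry:
  i=0: D_i=min(2*2^0,13)=2, bounds=[1,2]
  i=1: D_i=min(2*2^1,13)=4, bounds=[2,4]
  i=2: D_i=min(2*2^2,13)=8, bounds=[4,8]
  i=3: D_i=min(2*2^3,13)=13, bounds=[6,13]
  i=4: D_i=min(2*2^4,13)=13, bounds=[6,13]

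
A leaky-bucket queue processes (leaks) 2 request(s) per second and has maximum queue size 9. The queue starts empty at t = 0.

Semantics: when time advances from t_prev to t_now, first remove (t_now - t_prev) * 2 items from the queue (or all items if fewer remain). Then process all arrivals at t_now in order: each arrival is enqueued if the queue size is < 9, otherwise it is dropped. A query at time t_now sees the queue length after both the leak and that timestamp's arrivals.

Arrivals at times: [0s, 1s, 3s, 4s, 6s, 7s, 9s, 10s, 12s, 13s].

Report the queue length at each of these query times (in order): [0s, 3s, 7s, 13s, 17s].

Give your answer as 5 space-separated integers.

Answer: 1 1 1 1 0

Derivation:
Queue lengths at query times:
  query t=0s: backlog = 1
  query t=3s: backlog = 1
  query t=7s: backlog = 1
  query t=13s: backlog = 1
  query t=17s: backlog = 0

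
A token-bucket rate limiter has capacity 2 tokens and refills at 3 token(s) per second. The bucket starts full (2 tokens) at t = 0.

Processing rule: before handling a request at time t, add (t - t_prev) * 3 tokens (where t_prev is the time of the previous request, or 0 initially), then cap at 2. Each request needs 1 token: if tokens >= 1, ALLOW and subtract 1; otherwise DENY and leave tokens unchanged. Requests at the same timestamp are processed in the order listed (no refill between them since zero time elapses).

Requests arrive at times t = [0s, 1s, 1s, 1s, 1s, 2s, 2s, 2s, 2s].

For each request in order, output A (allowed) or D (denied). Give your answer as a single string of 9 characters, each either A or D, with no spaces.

Simulating step by step:
  req#1 t=0s: ALLOW
  req#2 t=1s: ALLOW
  req#3 t=1s: ALLOW
  req#4 t=1s: DENY
  req#5 t=1s: DENY
  req#6 t=2s: ALLOW
  req#7 t=2s: ALLOW
  req#8 t=2s: DENY
  req#9 t=2s: DENY

Answer: AAADDAADD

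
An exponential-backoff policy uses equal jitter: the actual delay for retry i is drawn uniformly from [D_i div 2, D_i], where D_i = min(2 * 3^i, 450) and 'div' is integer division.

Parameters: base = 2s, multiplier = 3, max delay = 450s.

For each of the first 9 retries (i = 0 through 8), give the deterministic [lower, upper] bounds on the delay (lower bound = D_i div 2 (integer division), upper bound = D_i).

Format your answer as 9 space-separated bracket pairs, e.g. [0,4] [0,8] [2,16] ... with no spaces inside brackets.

Answer: [1,2] [3,6] [9,18] [27,54] [81,162] [225,450] [225,450] [225,450] [225,450]

Derivation:
Computing bounds per retry:
  i=0: D_i=min(2*3^0,450)=2, bounds=[1,2]
  i=1: D_i=min(2*3^1,450)=6, bounds=[3,6]
  i=2: D_i=min(2*3^2,450)=18, bounds=[9,18]
  i=3: D_i=min(2*3^3,450)=54, bounds=[27,54]
  i=4: D_i=min(2*3^4,450)=162, bounds=[81,162]
  i=5: D_i=min(2*3^5,450)=450, bounds=[225,450]
  i=6: D_i=min(2*3^6,450)=450, bounds=[225,450]
  i=7: D_i=min(2*3^7,450)=450, bounds=[225,450]
  i=8: D_i=min(2*3^8,450)=450, bounds=[225,450]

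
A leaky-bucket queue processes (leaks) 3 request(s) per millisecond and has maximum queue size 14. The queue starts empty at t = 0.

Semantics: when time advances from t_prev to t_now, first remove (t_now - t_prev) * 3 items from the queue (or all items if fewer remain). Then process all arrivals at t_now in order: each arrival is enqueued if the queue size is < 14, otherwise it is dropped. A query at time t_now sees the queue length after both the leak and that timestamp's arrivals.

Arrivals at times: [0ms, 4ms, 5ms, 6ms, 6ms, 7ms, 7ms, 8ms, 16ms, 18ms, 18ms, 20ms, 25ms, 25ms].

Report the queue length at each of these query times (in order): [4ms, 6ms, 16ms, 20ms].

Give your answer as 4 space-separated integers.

Answer: 1 2 1 1

Derivation:
Queue lengths at query times:
  query t=4ms: backlog = 1
  query t=6ms: backlog = 2
  query t=16ms: backlog = 1
  query t=20ms: backlog = 1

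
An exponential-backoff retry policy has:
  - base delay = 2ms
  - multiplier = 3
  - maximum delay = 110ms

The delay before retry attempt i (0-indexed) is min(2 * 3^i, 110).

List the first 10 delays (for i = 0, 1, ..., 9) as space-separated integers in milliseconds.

Computing each delay:
  i=0: min(2*3^0, 110) = 2
  i=1: min(2*3^1, 110) = 6
  i=2: min(2*3^2, 110) = 18
  i=3: min(2*3^3, 110) = 54
  i=4: min(2*3^4, 110) = 110
  i=5: min(2*3^5, 110) = 110
  i=6: min(2*3^6, 110) = 110
  i=7: min(2*3^7, 110) = 110
  i=8: min(2*3^8, 110) = 110
  i=9: min(2*3^9, 110) = 110

Answer: 2 6 18 54 110 110 110 110 110 110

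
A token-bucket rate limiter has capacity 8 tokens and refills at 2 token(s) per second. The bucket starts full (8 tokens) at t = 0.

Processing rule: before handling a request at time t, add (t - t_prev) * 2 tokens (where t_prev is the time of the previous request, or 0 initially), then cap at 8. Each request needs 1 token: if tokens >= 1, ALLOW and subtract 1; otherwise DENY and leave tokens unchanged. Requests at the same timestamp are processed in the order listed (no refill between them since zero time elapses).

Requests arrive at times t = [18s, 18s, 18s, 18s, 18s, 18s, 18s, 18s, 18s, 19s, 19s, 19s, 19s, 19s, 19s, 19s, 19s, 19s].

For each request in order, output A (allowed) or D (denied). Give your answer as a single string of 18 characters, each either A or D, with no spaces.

Simulating step by step:
  req#1 t=18s: ALLOW
  req#2 t=18s: ALLOW
  req#3 t=18s: ALLOW
  req#4 t=18s: ALLOW
  req#5 t=18s: ALLOW
  req#6 t=18s: ALLOW
  req#7 t=18s: ALLOW
  req#8 t=18s: ALLOW
  req#9 t=18s: DENY
  req#10 t=19s: ALLOW
  req#11 t=19s: ALLOW
  req#12 t=19s: DENY
  req#13 t=19s: DENY
  req#14 t=19s: DENY
  req#15 t=19s: DENY
  req#16 t=19s: DENY
  req#17 t=19s: DENY
  req#18 t=19s: DENY

Answer: AAAAAAAADAADDDDDDD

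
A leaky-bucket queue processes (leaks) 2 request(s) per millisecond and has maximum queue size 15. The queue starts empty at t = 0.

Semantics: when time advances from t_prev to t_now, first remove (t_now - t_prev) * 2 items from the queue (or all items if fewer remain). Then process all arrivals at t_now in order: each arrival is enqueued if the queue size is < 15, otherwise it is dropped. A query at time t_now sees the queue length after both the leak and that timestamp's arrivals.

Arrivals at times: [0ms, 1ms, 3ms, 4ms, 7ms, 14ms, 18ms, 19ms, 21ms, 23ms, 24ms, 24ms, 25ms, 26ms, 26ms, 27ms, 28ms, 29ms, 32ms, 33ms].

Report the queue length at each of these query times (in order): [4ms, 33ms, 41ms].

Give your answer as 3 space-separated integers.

Answer: 1 1 0

Derivation:
Queue lengths at query times:
  query t=4ms: backlog = 1
  query t=33ms: backlog = 1
  query t=41ms: backlog = 0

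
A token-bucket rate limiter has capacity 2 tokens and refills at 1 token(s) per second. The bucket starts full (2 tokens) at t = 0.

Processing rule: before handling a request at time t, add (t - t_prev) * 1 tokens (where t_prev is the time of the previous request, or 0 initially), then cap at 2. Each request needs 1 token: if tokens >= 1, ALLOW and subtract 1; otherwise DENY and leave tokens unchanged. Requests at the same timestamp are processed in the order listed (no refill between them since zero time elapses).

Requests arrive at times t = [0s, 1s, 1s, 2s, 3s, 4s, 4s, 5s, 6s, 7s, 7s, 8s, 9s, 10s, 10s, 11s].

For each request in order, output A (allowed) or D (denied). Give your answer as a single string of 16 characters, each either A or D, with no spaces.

Simulating step by step:
  req#1 t=0s: ALLOW
  req#2 t=1s: ALLOW
  req#3 t=1s: ALLOW
  req#4 t=2s: ALLOW
  req#5 t=3s: ALLOW
  req#6 t=4s: ALLOW
  req#7 t=4s: DENY
  req#8 t=5s: ALLOW
  req#9 t=6s: ALLOW
  req#10 t=7s: ALLOW
  req#11 t=7s: DENY
  req#12 t=8s: ALLOW
  req#13 t=9s: ALLOW
  req#14 t=10s: ALLOW
  req#15 t=10s: DENY
  req#16 t=11s: ALLOW

Answer: AAAAAADAAADAAADA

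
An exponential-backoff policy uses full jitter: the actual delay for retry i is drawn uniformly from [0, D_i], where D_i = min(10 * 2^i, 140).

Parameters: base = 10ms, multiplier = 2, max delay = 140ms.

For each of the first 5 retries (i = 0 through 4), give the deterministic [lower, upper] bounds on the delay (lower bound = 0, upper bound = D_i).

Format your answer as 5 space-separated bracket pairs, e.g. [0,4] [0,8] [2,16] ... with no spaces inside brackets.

Answer: [0,10] [0,20] [0,40] [0,80] [0,140]

Derivation:
Computing bounds per retry:
  i=0: D_i=min(10*2^0,140)=10, bounds=[0,10]
  i=1: D_i=min(10*2^1,140)=20, bounds=[0,20]
  i=2: D_i=min(10*2^2,140)=40, bounds=[0,40]
  i=3: D_i=min(10*2^3,140)=80, bounds=[0,80]
  i=4: D_i=min(10*2^4,140)=140, bounds=[0,140]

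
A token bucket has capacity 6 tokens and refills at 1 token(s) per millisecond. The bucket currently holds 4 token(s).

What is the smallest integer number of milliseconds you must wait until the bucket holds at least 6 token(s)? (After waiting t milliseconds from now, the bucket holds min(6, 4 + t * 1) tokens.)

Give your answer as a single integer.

Answer: 2

Derivation:
Need 4 + t * 1 >= 6, so t >= 2/1.
Smallest integer t = ceil(2/1) = 2.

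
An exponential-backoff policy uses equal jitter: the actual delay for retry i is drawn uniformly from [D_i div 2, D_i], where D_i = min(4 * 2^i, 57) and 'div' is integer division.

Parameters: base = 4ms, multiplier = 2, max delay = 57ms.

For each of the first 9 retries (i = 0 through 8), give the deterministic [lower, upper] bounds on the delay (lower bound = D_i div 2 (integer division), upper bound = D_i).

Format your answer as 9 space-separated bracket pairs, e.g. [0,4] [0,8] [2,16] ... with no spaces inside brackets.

Answer: [2,4] [4,8] [8,16] [16,32] [28,57] [28,57] [28,57] [28,57] [28,57]

Derivation:
Computing bounds per retry:
  i=0: D_i=min(4*2^0,57)=4, bounds=[2,4]
  i=1: D_i=min(4*2^1,57)=8, bounds=[4,8]
  i=2: D_i=min(4*2^2,57)=16, bounds=[8,16]
  i=3: D_i=min(4*2^3,57)=32, bounds=[16,32]
  i=4: D_i=min(4*2^4,57)=57, bounds=[28,57]
  i=5: D_i=min(4*2^5,57)=57, bounds=[28,57]
  i=6: D_i=min(4*2^6,57)=57, bounds=[28,57]
  i=7: D_i=min(4*2^7,57)=57, bounds=[28,57]
  i=8: D_i=min(4*2^8,57)=57, bounds=[28,57]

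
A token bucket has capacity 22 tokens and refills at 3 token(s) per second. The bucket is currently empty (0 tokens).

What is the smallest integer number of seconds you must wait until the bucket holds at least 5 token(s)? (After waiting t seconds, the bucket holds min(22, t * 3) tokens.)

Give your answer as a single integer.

Answer: 2

Derivation:
Need t * 3 >= 5, so t >= 5/3.
Smallest integer t = ceil(5/3) = 2.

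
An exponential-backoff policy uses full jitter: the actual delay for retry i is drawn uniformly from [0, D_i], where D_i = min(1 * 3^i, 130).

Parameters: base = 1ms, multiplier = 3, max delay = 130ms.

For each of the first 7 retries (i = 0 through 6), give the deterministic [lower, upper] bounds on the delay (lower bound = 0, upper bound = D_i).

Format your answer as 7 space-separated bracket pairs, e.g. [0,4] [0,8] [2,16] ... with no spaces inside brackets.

Computing bounds per retry:
  i=0: D_i=min(1*3^0,130)=1, bounds=[0,1]
  i=1: D_i=min(1*3^1,130)=3, bounds=[0,3]
  i=2: D_i=min(1*3^2,130)=9, bounds=[0,9]
  i=3: D_i=min(1*3^3,130)=27, bounds=[0,27]
  i=4: D_i=min(1*3^4,130)=81, bounds=[0,81]
  i=5: D_i=min(1*3^5,130)=130, bounds=[0,130]
  i=6: D_i=min(1*3^6,130)=130, bounds=[0,130]

Answer: [0,1] [0,3] [0,9] [0,27] [0,81] [0,130] [0,130]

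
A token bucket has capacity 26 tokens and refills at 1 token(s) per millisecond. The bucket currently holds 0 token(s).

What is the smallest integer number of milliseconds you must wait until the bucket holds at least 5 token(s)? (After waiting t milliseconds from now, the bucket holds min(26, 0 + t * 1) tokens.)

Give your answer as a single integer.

Answer: 5

Derivation:
Need 0 + t * 1 >= 5, so t >= 5/1.
Smallest integer t = ceil(5/1) = 5.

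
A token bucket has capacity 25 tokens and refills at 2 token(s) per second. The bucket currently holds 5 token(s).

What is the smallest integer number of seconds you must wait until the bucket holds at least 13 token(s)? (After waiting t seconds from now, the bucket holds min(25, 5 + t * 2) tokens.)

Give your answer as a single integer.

Answer: 4

Derivation:
Need 5 + t * 2 >= 13, so t >= 8/2.
Smallest integer t = ceil(8/2) = 4.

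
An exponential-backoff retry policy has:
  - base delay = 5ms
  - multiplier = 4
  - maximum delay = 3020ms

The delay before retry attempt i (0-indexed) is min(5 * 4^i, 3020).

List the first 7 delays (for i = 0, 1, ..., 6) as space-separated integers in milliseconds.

Computing each delay:
  i=0: min(5*4^0, 3020) = 5
  i=1: min(5*4^1, 3020) = 20
  i=2: min(5*4^2, 3020) = 80
  i=3: min(5*4^3, 3020) = 320
  i=4: min(5*4^4, 3020) = 1280
  i=5: min(5*4^5, 3020) = 3020
  i=6: min(5*4^6, 3020) = 3020

Answer: 5 20 80 320 1280 3020 3020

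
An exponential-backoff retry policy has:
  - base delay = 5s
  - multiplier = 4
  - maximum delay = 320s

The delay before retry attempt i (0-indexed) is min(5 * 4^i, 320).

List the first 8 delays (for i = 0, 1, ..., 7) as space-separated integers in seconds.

Computing each delay:
  i=0: min(5*4^0, 320) = 5
  i=1: min(5*4^1, 320) = 20
  i=2: min(5*4^2, 320) = 80
  i=3: min(5*4^3, 320) = 320
  i=4: min(5*4^4, 320) = 320
  i=5: min(5*4^5, 320) = 320
  i=6: min(5*4^6, 320) = 320
  i=7: min(5*4^7, 320) = 320

Answer: 5 20 80 320 320 320 320 320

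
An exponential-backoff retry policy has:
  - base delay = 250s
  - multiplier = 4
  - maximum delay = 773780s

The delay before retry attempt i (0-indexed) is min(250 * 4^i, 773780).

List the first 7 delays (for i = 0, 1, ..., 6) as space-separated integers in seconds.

Computing each delay:
  i=0: min(250*4^0, 773780) = 250
  i=1: min(250*4^1, 773780) = 1000
  i=2: min(250*4^2, 773780) = 4000
  i=3: min(250*4^3, 773780) = 16000
  i=4: min(250*4^4, 773780) = 64000
  i=5: min(250*4^5, 773780) = 256000
  i=6: min(250*4^6, 773780) = 773780

Answer: 250 1000 4000 16000 64000 256000 773780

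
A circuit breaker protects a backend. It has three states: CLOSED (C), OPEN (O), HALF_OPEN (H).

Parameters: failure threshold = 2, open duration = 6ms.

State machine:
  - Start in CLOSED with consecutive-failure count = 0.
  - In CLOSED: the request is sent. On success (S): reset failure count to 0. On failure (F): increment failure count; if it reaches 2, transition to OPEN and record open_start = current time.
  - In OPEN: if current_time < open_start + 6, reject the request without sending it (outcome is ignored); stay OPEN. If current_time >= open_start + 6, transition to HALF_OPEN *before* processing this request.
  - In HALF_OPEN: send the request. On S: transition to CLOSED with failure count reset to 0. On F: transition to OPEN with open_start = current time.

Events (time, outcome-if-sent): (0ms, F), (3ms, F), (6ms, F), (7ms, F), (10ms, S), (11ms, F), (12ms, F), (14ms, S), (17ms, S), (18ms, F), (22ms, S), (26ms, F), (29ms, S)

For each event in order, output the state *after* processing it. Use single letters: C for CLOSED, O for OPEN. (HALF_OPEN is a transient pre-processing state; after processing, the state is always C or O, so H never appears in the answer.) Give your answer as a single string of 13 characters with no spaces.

Answer: COOOCCOOOOOOO

Derivation:
State after each event:
  event#1 t=0ms outcome=F: state=CLOSED
  event#2 t=3ms outcome=F: state=OPEN
  event#3 t=6ms outcome=F: state=OPEN
  event#4 t=7ms outcome=F: state=OPEN
  event#5 t=10ms outcome=S: state=CLOSED
  event#6 t=11ms outcome=F: state=CLOSED
  event#7 t=12ms outcome=F: state=OPEN
  event#8 t=14ms outcome=S: state=OPEN
  event#9 t=17ms outcome=S: state=OPEN
  event#10 t=18ms outcome=F: state=OPEN
  event#11 t=22ms outcome=S: state=OPEN
  event#12 t=26ms outcome=F: state=OPEN
  event#13 t=29ms outcome=S: state=OPEN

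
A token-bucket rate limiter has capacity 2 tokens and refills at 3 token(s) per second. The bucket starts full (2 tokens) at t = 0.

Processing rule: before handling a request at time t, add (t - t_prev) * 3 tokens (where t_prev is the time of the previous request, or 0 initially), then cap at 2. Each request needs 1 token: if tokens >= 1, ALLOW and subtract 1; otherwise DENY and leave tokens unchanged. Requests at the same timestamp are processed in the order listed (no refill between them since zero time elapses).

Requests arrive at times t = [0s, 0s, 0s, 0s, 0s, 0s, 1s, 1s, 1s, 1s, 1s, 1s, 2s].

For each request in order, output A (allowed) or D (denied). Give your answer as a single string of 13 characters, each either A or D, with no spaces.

Simulating step by step:
  req#1 t=0s: ALLOW
  req#2 t=0s: ALLOW
  req#3 t=0s: DENY
  req#4 t=0s: DENY
  req#5 t=0s: DENY
  req#6 t=0s: DENY
  req#7 t=1s: ALLOW
  req#8 t=1s: ALLOW
  req#9 t=1s: DENY
  req#10 t=1s: DENY
  req#11 t=1s: DENY
  req#12 t=1s: DENY
  req#13 t=2s: ALLOW

Answer: AADDDDAADDDDA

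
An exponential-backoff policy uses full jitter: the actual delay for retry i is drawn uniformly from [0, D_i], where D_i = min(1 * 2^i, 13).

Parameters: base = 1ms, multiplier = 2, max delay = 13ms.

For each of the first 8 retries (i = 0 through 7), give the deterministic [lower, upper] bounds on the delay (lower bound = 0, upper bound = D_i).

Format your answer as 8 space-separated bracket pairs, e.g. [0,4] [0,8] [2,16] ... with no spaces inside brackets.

Computing bounds per retry:
  i=0: D_i=min(1*2^0,13)=1, bounds=[0,1]
  i=1: D_i=min(1*2^1,13)=2, bounds=[0,2]
  i=2: D_i=min(1*2^2,13)=4, bounds=[0,4]
  i=3: D_i=min(1*2^3,13)=8, bounds=[0,8]
  i=4: D_i=min(1*2^4,13)=13, bounds=[0,13]
  i=5: D_i=min(1*2^5,13)=13, bounds=[0,13]
  i=6: D_i=min(1*2^6,13)=13, bounds=[0,13]
  i=7: D_i=min(1*2^7,13)=13, bounds=[0,13]

Answer: [0,1] [0,2] [0,4] [0,8] [0,13] [0,13] [0,13] [0,13]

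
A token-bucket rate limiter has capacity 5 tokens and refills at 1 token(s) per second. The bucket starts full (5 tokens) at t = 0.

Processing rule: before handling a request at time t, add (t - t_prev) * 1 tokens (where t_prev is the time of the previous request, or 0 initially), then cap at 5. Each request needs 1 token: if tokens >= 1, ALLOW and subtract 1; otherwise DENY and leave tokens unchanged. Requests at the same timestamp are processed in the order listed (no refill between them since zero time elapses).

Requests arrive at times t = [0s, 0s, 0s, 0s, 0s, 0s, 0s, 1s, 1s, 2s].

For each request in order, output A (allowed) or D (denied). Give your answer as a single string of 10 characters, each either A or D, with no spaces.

Answer: AAAAADDADA

Derivation:
Simulating step by step:
  req#1 t=0s: ALLOW
  req#2 t=0s: ALLOW
  req#3 t=0s: ALLOW
  req#4 t=0s: ALLOW
  req#5 t=0s: ALLOW
  req#6 t=0s: DENY
  req#7 t=0s: DENY
  req#8 t=1s: ALLOW
  req#9 t=1s: DENY
  req#10 t=2s: ALLOW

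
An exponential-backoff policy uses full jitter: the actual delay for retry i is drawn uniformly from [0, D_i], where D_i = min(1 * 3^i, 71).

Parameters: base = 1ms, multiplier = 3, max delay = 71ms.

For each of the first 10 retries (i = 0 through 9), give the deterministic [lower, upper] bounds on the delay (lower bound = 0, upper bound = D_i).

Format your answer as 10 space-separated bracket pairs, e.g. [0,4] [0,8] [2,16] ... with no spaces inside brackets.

Computing bounds per retry:
  i=0: D_i=min(1*3^0,71)=1, bounds=[0,1]
  i=1: D_i=min(1*3^1,71)=3, bounds=[0,3]
  i=2: D_i=min(1*3^2,71)=9, bounds=[0,9]
  i=3: D_i=min(1*3^3,71)=27, bounds=[0,27]
  i=4: D_i=min(1*3^4,71)=71, bounds=[0,71]
  i=5: D_i=min(1*3^5,71)=71, bounds=[0,71]
  i=6: D_i=min(1*3^6,71)=71, bounds=[0,71]
  i=7: D_i=min(1*3^7,71)=71, bounds=[0,71]
  i=8: D_i=min(1*3^8,71)=71, bounds=[0,71]
  i=9: D_i=min(1*3^9,71)=71, bounds=[0,71]

Answer: [0,1] [0,3] [0,9] [0,27] [0,71] [0,71] [0,71] [0,71] [0,71] [0,71]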